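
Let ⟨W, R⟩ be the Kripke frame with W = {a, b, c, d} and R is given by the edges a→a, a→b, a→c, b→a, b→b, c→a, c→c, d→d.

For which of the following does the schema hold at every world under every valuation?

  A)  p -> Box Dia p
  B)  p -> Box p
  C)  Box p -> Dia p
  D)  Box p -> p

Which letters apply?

R is reflexive: each world relates to itself.
R is symmetric: every R-edge is matched by its reverse.
R is serial: every world has an R-successor.
R is not a subset of the identity: a R b with a ≠ b.
(A) p -> Box Dia p is axiom B; it is valid on a frame exactly when R is symmetric. R is symmetric, so valid.
(B) p -> Box p (equivalent to ◇p→p) corresponds to R being a subset of the identity. Here R ⊄ identity, so not valid.
(C) axiom D: valid iff R is serial. R is serial — valid.
(D) axiom T: valid iff R is reflexive. R is reflexive — valid.

A, C, D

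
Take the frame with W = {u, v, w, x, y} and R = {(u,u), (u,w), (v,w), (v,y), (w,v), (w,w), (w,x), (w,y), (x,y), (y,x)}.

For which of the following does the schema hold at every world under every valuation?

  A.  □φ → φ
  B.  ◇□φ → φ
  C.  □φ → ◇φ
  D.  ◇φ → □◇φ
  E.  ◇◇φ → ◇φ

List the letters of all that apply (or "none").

R is not reflexive: not v R v.
R is not symmetric: u R w but not w R u.
R is not transitive: u R w and w R v but not u R v.
R is not euclidean: u R w and u R u but not w R u.
R is serial: every world has an R-successor.
(A) □φ → φ (axiom T) characterises the reflexive frames. R is not reflexive — not valid.
(B) ◇□φ → φ is the dual of axiom B; it is valid on a frame exactly when R is symmetric. R is not symmetric, so not valid.
(C) axiom D: valid iff R is serial. R is serial — valid.
(D) ◇φ → □◇φ is axiom 5, which corresponds to the euclidean property. R is not euclidean — not valid.
(E) the dual of axiom 4: valid iff R is transitive. R is not transitive — not valid.

C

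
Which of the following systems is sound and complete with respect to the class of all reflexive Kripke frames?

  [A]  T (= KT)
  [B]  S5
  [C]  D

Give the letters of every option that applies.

(A) T (= KT) is determined by exactly this class.
(B) S5 is determined by the class of reflexive, symmetric, and transitive frames.
(C) D is determined by the class of serial frames.

A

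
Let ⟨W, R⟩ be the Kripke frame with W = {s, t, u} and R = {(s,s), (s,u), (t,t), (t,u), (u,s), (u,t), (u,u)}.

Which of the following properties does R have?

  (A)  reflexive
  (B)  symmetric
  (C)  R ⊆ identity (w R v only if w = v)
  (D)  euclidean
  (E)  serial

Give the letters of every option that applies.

A, B, E

(A) reflexive: each world relates to itself.
(B) symmetric: every R-edge is matched by its reverse.
(C) not ⊆ identity: s R u with s ≠ u.
(D) not euclidean: u R s and u R t but not s R t.
(E) serial: every world has an R-successor.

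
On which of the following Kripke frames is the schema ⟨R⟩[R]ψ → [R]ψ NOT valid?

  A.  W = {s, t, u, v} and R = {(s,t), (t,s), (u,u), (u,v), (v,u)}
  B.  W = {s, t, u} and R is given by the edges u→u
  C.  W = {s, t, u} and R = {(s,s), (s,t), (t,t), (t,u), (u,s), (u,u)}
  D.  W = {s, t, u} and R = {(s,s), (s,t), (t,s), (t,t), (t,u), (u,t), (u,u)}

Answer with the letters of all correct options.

The schema ⟨R⟩[R]ψ → [R]ψ is the dual of axiom 5; it is valid on a frame iff R is euclidean.
(A) R is not euclidean (s R t and s R t but not t R t), so the schema fails here.
(B) R is euclidean (any two R-successors of the same world are R-related), so the schema is valid here.
(C) R is not euclidean (s R t and s R s but not t R s), so the schema fails here.
(D) R is not euclidean (t R s and t R u but not s R u), so the schema fails here.

A, C, D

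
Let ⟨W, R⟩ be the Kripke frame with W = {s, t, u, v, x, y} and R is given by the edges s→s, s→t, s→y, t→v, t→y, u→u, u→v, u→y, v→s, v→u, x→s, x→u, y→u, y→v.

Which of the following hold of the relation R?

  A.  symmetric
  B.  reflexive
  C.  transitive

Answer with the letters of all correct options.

none

(A) not symmetric: s R t but not t R s.
(B) not reflexive: not t R t.
(C) not transitive: s R t and t R v but not s R v.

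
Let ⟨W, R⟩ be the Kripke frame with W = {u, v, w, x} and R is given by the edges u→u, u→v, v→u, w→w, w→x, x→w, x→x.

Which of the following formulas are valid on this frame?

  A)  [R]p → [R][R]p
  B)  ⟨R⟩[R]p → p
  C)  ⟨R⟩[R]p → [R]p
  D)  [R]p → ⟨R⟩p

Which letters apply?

B, D

R is symmetric: every R-edge is matched by its reverse.
R is not transitive: v R u and u R v but not v R v.
R is not euclidean: u R v and u R v but not v R v.
R is serial: every world has an R-successor.
(A) [R]p → [R][R]p (axiom 4) characterises the transitive frames. R is not transitive — not valid.
(B) ⟨R⟩[R]p → p (the dual of axiom B) characterises the symmetric frames. R is symmetric — valid.
(C) ⟨R⟩[R]p → [R]p is the dual of axiom 5; it is valid on a frame exactly when R is euclidean. R is not euclidean, so not valid.
(D) axiom D: valid iff R is serial. R is serial — valid.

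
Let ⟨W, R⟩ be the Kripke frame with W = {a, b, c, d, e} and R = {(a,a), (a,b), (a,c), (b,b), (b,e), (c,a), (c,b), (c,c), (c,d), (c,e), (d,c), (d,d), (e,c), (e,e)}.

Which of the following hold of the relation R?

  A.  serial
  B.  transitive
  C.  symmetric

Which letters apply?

(A) serial: every world has an R-successor.
(B) not transitive: a R b and b R e but not a R e.
(C) not symmetric: a R b but not b R a.

A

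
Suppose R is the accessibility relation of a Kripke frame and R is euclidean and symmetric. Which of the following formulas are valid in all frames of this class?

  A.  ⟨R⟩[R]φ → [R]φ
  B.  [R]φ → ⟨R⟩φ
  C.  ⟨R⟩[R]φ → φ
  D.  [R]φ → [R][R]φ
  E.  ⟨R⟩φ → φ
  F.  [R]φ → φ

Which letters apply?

A, C, D

A symmetric euclidean relation is transitive (uRv and vRw give vRu by symmetry, then uRw by the euclidean condition, applied at v).
(A) ⟨R⟩[R]φ → [R]φ is the dual of axiom 5; it is valid on a frame exactly when R is euclidean. Every such R is euclidean, so valid.
(B) [R]φ → ⟨R⟩φ (axiom D) characterises the serial frames. Such an R need not be serial — not valid.
(C) the dual of axiom B: valid iff R is symmetric. Every such R is symmetric — valid.
(D) [R]φ → [R][R]φ is axiom 4; it is valid on a frame exactly when R is transitive. Every such R is transitive, so valid.
(E) ⟨R⟩φ → φ is the converse of T; it holds exactly when R ⊆ identity. Such an R need not be a subset of the identity — not valid.
(F) [R]φ → φ is axiom T, which corresponds to reflexivity. Such an R need not be reflexive — not valid.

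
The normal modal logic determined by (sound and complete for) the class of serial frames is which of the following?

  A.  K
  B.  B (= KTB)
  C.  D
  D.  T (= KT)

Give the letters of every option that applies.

C

(A) K is determined by the class of arbitrary frames.
(B) B (= KTB) is determined by the class of reflexive and symmetric frames.
(C) D is determined by exactly this class.
(D) T (= KT) is determined by the class of reflexive frames.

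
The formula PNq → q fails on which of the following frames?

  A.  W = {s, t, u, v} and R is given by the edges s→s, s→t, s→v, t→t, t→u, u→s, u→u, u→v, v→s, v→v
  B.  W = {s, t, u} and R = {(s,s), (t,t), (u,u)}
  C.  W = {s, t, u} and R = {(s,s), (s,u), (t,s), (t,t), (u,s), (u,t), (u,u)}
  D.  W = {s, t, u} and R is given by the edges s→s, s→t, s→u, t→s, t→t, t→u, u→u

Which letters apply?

A, C, D

The schema PNq → q is the dual of axiom B; it is valid on a frame iff R is symmetric.
(A) R is not symmetric (s R t but not t R s), so the schema fails here.
(B) R is symmetric (every R-edge is matched by its reverse), so the schema is valid here.
(C) R is not symmetric (t R s but not s R t), so the schema fails here.
(D) R is not symmetric (s R u but not u R s), so the schema fails here.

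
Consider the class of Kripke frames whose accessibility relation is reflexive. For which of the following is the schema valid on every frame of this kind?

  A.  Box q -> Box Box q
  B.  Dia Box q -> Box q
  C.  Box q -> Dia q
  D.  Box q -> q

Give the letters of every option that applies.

C, D

A reflexive relation is serial.
(A) Box q -> Box Box q is axiom 4; it is valid on a frame exactly when R is transitive. Such an R need not be transitive, so not valid.
(B) the dual of axiom 5: valid iff R is euclidean. Such an R need not be euclidean — not valid.
(C) Box q -> Dia q is axiom D, which corresponds to seriality. Every such R is serial — valid.
(D) Box q -> q is axiom T; it is valid on a frame exactly when R is reflexive. Every such R is reflexive, so valid.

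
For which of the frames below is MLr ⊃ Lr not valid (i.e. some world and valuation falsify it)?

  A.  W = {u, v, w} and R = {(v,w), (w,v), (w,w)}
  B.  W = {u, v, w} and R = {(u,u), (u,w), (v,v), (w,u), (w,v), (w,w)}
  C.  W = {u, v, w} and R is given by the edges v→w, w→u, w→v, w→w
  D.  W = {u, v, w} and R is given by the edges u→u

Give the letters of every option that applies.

A, B, C

The schema MLr ⊃ Lr is the dual of axiom 5; it is valid on a frame iff R is euclidean.
(A) R is not euclidean (w R v and w R v but not v R v), so the schema fails here.
(B) R is not euclidean (w R u and w R v but not u R v), so the schema fails here.
(C) R is not euclidean (w R u and w R v but not u R v), so the schema fails here.
(D) R is euclidean (any two R-successors of the same world are R-related), so the schema is valid here.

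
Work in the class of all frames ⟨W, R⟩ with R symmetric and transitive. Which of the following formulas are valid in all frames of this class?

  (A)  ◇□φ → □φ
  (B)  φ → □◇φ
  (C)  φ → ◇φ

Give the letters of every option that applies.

A, B

A symmetric transitive relation is euclidean (uRv and uRw give vRu by symmetry, then vRw by transitivity).
(A) ◇□φ → □φ is the dual of axiom 5; it is valid on a frame exactly when R is euclidean. Every such R is euclidean, so valid.
(B) φ → □◇φ is axiom B; it is valid on a frame exactly when R is symmetric. Every such R is symmetric, so valid.
(C) φ → ◇φ (the dual of axiom T) characterises the reflexive frames. Such an R need not be reflexive — not valid.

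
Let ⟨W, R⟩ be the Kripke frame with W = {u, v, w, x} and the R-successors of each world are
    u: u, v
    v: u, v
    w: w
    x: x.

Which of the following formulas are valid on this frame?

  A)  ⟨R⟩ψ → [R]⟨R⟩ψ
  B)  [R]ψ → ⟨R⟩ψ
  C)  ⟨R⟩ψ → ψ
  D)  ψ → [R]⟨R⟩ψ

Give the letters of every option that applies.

A, B, D

R is symmetric: every R-edge is matched by its reverse.
R is euclidean: any two R-successors of the same world are R-related.
R is serial: every world has an R-successor.
R is not a subset of the identity: u R v with u ≠ v.
(A) ⟨R⟩ψ → [R]⟨R⟩ψ is axiom 5, which corresponds to the euclidean property. R is euclidean — valid.
(B) axiom D: valid iff R is serial. R is serial — valid.
(C) ⟨R⟩ψ → ψ is the converse of T; it holds exactly when R ⊆ identity. Here R ⊄ identity — not valid.
(D) ψ → [R]⟨R⟩ψ (axiom B) characterises the symmetric frames. R is symmetric — valid.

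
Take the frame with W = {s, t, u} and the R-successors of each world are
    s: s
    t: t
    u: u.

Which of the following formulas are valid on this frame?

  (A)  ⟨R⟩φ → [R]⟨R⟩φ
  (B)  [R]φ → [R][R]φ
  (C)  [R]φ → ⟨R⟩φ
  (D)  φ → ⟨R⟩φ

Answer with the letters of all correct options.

R is reflexive: each world relates to itself.
R is transitive: R is closed under composition.
R is euclidean: any two R-successors of the same world are R-related.
R is serial: every world has an R-successor.
(A) ⟨R⟩φ → [R]⟨R⟩φ (axiom 5) characterises the euclidean frames. R is euclidean — valid.
(B) axiom 4: valid iff R is transitive. R is transitive — valid.
(C) axiom D: valid iff R is serial. R is serial — valid.
(D) φ → ⟨R⟩φ is the dual of axiom T; it is valid on a frame exactly when R is reflexive. R is reflexive, so valid.

A, B, C, D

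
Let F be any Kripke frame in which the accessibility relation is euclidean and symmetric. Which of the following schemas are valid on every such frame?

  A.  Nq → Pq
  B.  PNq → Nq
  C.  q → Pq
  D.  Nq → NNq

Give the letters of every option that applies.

B, D

A symmetric euclidean relation is transitive (uRv and vRw give vRu by symmetry, then uRw by the euclidean condition, applied at v).
(A) axiom D: valid iff R is serial. Such an R need not be serial — not valid.
(B) the dual of axiom 5: valid iff R is euclidean. Every such R is euclidean — valid.
(C) q → Pq (the dual of axiom T) characterises the reflexive frames. Such an R need not be reflexive — not valid.
(D) Nq → NNq is axiom 4; it is valid on a frame exactly when R is transitive. Every such R is transitive, so valid.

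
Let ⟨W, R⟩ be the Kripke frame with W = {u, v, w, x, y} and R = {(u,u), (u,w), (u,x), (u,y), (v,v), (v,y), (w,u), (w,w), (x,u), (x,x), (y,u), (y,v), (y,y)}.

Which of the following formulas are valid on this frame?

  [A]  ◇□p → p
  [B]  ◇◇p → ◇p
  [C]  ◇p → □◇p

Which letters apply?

A

R is symmetric: every R-edge is matched by its reverse.
R is not transitive: u R y and y R v but not u R v.
R is not euclidean: u R w and u R x but not w R x.
(A) ◇□p → p is the dual of axiom B, which corresponds to symmetry. R is symmetric — valid.
(B) ◇◇p → ◇p (the dual of axiom 4) characterises the transitive frames. R is not transitive — not valid.
(C) ◇p → □◇p is axiom 5; it is valid on a frame exactly when R is euclidean. R is not euclidean, so not valid.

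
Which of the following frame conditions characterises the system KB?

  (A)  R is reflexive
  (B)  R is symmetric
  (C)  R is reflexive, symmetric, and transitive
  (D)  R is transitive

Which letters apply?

(A) this class determines T (= KT), not KB.
(B) KB is sound and complete for exactly this class.
(C) this class determines S5, not KB.
(D) this class determines K4, not KB.

B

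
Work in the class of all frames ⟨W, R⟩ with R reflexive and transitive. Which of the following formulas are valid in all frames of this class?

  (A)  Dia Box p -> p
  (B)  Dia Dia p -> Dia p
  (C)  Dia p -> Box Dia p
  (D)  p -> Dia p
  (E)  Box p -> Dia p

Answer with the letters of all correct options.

B, D, E

Reflexive relations are serial.
(A) Dia Box p -> p is the dual of axiom B; it is valid on a frame exactly when R is symmetric. Such an R need not be symmetric, so not valid.
(B) Dia Dia p -> Dia p is the dual of axiom 4, which corresponds to transitivity. Every such R is transitive — valid.
(C) axiom 5: valid iff R is euclidean. Such an R need not be euclidean — not valid.
(D) p -> Dia p is the dual of axiom T; it is valid on a frame exactly when R is reflexive. Every such R is reflexive, so valid.
(E) Box p -> Dia p is axiom D; it is valid on a frame exactly when R is serial. Every such R is serial, so valid.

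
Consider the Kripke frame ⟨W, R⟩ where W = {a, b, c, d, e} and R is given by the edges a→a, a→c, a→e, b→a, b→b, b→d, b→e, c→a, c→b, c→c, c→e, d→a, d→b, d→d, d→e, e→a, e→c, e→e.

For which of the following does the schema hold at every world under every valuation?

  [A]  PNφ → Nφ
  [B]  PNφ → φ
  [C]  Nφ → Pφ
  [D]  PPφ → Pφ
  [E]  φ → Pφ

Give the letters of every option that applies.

R is reflexive: each world relates to itself.
R is not symmetric: b R a but not a R b.
R is not transitive: a R c and c R b but not a R b.
R is not euclidean: b R a and b R b but not a R b.
R is serial: every world has an R-successor.
(A) the dual of axiom 5: valid iff R is euclidean. R is not euclidean — not valid.
(B) PNφ → φ is the dual of axiom B; it is valid on a frame exactly when R is symmetric. R is not symmetric, so not valid.
(C) Nφ → Pφ is axiom D; it is valid on a frame exactly when R is serial. R is serial, so valid.
(D) PPφ → Pφ is the dual of axiom 4, which corresponds to transitivity. R is not transitive — not valid.
(E) φ → Pφ (the dual of axiom T) characterises the reflexive frames. R is reflexive — valid.

C, E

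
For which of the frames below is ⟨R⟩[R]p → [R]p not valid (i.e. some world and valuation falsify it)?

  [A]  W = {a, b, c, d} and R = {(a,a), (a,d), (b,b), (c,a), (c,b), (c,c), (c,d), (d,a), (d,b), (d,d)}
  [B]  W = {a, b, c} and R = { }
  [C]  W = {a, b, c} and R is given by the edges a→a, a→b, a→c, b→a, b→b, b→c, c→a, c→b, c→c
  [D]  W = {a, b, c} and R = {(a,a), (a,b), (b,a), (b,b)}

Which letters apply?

The schema ⟨R⟩[R]p → [R]p is the dual of axiom 5; it is valid on a frame iff R is euclidean.
(A) R is not euclidean (c R a and c R b but not a R b), so the schema fails here.
(B) R is euclidean (any two R-successors of the same world are R-related), so the schema is valid here.
(C) R is euclidean (any two R-successors of the same world are R-related), so the schema is valid here.
(D) R is euclidean (any two R-successors of the same world are R-related), so the schema is valid here.

A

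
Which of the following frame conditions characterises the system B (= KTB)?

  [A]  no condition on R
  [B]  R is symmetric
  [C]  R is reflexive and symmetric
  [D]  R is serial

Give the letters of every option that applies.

C

(A) this class determines K, not B (= KTB).
(B) this class determines KB, not B (= KTB).
(C) B (= KTB) is sound and complete for exactly this class.
(D) this class determines D, not B (= KTB).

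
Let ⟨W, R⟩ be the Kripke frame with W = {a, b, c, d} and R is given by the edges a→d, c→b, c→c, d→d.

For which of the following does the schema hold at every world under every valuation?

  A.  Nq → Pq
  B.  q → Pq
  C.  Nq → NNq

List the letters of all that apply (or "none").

R is not reflexive: not a R a.
R is transitive: R is closed under composition.
R is not serial: b has no R-successor.
(A) Nq → Pq is axiom D, which corresponds to seriality. R is not serial — not valid.
(B) the dual of axiom T: valid iff R is reflexive. R is not reflexive — not valid.
(C) Nq → NNq (axiom 4) characterises the transitive frames. R is transitive — valid.

C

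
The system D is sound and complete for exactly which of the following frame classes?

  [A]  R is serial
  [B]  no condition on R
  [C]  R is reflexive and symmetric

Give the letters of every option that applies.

(A) D is sound and complete for exactly this class.
(B) this class determines K, not D.
(C) this class determines B (= KTB), not D.

A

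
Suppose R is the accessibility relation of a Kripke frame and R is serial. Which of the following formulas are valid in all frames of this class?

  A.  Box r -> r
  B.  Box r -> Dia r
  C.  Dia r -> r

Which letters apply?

(A) Box r -> r (axiom T) characterises the reflexive frames. Such an R need not be reflexive — not valid.
(B) Box r -> Dia r is axiom D; it is valid on a frame exactly when R is serial. Every such R is serial, so valid.
(C) Dia r -> r is the converse of T; it holds exactly when R ⊆ identity. Such an R need not be a subset of the identity — not valid.

B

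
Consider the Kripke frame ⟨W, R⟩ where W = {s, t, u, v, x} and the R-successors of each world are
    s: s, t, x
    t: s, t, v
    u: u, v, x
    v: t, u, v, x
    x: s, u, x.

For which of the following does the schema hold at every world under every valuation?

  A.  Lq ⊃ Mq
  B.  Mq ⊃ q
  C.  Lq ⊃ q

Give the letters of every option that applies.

R is reflexive: each world relates to itself.
R is serial: every world has an R-successor.
R is not a subset of the identity: s R t with s ≠ t.
(A) axiom D: valid iff R is serial. R is serial — valid.
(B) Mq ⊃ q (the converse of T) corresponds to R being a subset of the identity. Here R ⊄ identity, so not valid.
(C) axiom T: valid iff R is reflexive. R is reflexive — valid.

A, C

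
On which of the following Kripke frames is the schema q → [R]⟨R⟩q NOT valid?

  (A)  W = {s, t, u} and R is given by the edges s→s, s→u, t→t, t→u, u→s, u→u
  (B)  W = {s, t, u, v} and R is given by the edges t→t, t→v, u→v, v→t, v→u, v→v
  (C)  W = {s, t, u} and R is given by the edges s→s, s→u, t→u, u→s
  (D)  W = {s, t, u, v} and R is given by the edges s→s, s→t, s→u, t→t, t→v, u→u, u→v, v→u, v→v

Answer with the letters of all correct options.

A, C, D

The schema q → [R]⟨R⟩q is axiom B; it is valid on a frame iff R is symmetric.
(A) R is not symmetric (t R u but not u R t), so the schema fails here.
(B) R is symmetric (every R-edge is matched by its reverse), so the schema is valid here.
(C) R is not symmetric (t R u but not u R t), so the schema fails here.
(D) R is not symmetric (s R t but not t R s), so the schema fails here.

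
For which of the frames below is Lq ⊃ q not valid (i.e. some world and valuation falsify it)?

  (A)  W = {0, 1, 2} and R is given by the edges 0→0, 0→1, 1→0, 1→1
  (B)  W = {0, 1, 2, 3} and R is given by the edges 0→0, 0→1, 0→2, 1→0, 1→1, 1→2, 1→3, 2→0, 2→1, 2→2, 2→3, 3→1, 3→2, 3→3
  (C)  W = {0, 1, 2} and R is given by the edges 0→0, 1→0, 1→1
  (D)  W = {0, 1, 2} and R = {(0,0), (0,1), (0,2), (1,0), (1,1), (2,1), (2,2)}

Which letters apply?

A, C

The schema Lq ⊃ q is axiom T; it is valid on a frame iff R is reflexive.
(A) R is not reflexive (not 2 R 2), so the schema fails here.
(B) R is reflexive (each world relates to itself), so the schema is valid here.
(C) R is not reflexive (not 2 R 2), so the schema fails here.
(D) R is reflexive (each world relates to itself), so the schema is valid here.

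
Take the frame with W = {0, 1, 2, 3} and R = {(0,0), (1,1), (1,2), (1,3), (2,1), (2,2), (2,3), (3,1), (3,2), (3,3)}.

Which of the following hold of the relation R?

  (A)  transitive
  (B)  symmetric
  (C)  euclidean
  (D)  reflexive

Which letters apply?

(A) transitive: R is closed under composition.
(B) symmetric: every R-edge is matched by its reverse.
(C) euclidean: any two R-successors of the same world are R-related.
(D) reflexive: each world relates to itself.

A, B, C, D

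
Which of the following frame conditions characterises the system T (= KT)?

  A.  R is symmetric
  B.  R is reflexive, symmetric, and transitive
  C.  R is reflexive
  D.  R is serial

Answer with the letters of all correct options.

(A) this class determines KB, not T (= KT).
(B) this class determines S5, not T (= KT).
(C) T (= KT) is sound and complete for exactly this class.
(D) this class determines D, not T (= KT).

C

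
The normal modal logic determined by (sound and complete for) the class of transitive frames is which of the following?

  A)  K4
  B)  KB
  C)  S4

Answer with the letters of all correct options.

A

(A) K4 is determined by exactly this class.
(B) KB is determined by the class of symmetric frames.
(C) S4 is determined by the class of reflexive and transitive frames.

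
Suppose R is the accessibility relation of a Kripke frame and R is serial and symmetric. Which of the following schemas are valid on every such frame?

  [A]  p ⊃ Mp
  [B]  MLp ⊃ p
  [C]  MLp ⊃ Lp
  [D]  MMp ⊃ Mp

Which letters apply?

B

(A) the dual of axiom T: valid iff R is reflexive. Such an R need not be reflexive — not valid.
(B) the dual of axiom B: valid iff R is symmetric. Every such R is symmetric — valid.
(C) MLp ⊃ Lp is the dual of axiom 5; it is valid on a frame exactly when R is euclidean. Such an R need not be euclidean, so not valid.
(D) MMp ⊃ Mp (the dual of axiom 4) characterises the transitive frames. Such an R need not be transitive — not valid.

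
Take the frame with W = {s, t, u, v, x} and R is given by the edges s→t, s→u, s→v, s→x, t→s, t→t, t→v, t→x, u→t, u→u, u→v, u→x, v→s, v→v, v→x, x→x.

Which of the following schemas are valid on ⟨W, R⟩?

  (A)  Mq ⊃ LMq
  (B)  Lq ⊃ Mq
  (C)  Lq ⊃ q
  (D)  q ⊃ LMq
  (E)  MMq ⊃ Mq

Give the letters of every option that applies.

R is not reflexive: not s R s.
R is not symmetric: s R u but not u R s.
R is not transitive: s R t and t R s but not s R s.
R is not euclidean: s R t and s R u but not t R u.
R is serial: every world has an R-successor.
(A) Mq ⊃ LMq is axiom 5; it is valid on a frame exactly when R is euclidean. R is not euclidean, so not valid.
(B) Lq ⊃ Mq (axiom D) characterises the serial frames. R is serial — valid.
(C) Lq ⊃ q is axiom T; it is valid on a frame exactly when R is reflexive. R is not reflexive, so not valid.
(D) q ⊃ LMq is axiom B, which corresponds to symmetry. R is not symmetric — not valid.
(E) MMq ⊃ Mq is the dual of axiom 4, which corresponds to transitivity. R is not transitive — not valid.

B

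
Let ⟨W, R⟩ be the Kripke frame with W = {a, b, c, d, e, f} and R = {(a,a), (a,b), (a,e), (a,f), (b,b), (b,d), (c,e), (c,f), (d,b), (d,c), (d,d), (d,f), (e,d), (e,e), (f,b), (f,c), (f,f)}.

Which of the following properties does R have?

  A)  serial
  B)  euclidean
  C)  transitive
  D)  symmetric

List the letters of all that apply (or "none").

(A) serial: every world has an R-successor.
(B) not euclidean: a R b and a R a but not b R a.
(C) not transitive: a R b and b R d but not a R d.
(D) not symmetric: a R b but not b R a.

A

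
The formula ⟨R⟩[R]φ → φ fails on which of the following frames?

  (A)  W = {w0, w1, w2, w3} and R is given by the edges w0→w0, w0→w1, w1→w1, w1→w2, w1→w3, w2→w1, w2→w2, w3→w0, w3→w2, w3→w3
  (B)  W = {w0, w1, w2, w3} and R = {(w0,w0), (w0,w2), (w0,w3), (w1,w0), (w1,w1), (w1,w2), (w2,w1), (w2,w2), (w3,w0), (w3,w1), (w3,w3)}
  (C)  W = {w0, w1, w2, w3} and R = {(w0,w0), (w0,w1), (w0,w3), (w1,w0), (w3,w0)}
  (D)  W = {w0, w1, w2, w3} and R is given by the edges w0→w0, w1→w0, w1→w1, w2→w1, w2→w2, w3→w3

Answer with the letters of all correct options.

The schema ⟨R⟩[R]φ → φ is the dual of axiom B; it is valid on a frame iff R is symmetric.
(A) R is not symmetric (w0 R w1 but not w1 R w0), so the schema fails here.
(B) R is not symmetric (w0 R w2 but not w2 R w0), so the schema fails here.
(C) R is symmetric (every R-edge is matched by its reverse), so the schema is valid here.
(D) R is not symmetric (w1 R w0 but not w0 R w1), so the schema fails here.

A, B, D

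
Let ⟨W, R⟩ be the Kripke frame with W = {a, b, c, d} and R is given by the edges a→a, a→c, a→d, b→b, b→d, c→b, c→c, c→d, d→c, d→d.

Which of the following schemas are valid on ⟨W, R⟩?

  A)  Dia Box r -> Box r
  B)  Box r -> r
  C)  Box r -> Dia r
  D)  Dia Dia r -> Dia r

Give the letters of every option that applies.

R is reflexive: each world relates to itself.
R is not transitive: a R c and c R b but not a R b.
R is not euclidean: a R c and a R a but not c R a.
R is serial: every world has an R-successor.
(A) Dia Box r -> Box r is the dual of axiom 5; it is valid on a frame exactly when R is euclidean. R is not euclidean, so not valid.
(B) Box r -> r is axiom T; it is valid on a frame exactly when R is reflexive. R is reflexive, so valid.
(C) Box r -> Dia r (axiom D) characterises the serial frames. R is serial — valid.
(D) Dia Dia r -> Dia r (the dual of axiom 4) characterises the transitive frames. R is not transitive — not valid.

B, C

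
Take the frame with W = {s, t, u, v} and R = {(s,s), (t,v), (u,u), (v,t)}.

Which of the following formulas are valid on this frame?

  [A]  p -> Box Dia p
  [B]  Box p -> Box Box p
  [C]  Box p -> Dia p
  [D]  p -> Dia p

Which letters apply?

R is not reflexive: not t R t.
R is symmetric: every R-edge is matched by its reverse.
R is not transitive: t R v and v R t but not t R t.
R is serial: every world has an R-successor.
(A) p -> Box Dia p (axiom B) characterises the symmetric frames. R is symmetric — valid.
(B) Box p -> Box Box p is axiom 4; it is valid on a frame exactly when R is transitive. R is not transitive, so not valid.
(C) axiom D: valid iff R is serial. R is serial — valid.
(D) p -> Dia p (the dual of axiom T) characterises the reflexive frames. R is not reflexive — not valid.

A, C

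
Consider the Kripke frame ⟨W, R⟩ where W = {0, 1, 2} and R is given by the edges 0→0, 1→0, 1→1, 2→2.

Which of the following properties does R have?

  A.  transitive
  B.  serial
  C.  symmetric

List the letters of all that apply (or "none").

A, B

(A) transitive: R is closed under composition.
(B) serial: every world has an R-successor.
(C) not symmetric: 1 R 0 but not 0 R 1.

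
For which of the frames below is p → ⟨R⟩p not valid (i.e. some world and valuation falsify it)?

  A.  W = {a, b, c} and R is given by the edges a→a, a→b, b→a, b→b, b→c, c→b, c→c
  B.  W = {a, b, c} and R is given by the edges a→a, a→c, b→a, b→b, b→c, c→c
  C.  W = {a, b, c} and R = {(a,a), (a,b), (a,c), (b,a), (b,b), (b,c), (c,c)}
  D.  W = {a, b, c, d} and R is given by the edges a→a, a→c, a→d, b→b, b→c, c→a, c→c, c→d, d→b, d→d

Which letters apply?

none

The schema p → ⟨R⟩p is the dual of axiom T; it is valid on a frame iff R is reflexive.
(A) R is reflexive (each world relates to itself), so the schema is valid here.
(B) R is reflexive (each world relates to itself), so the schema is valid here.
(C) R is reflexive (each world relates to itself), so the schema is valid here.
(D) R is reflexive (each world relates to itself), so the schema is valid here.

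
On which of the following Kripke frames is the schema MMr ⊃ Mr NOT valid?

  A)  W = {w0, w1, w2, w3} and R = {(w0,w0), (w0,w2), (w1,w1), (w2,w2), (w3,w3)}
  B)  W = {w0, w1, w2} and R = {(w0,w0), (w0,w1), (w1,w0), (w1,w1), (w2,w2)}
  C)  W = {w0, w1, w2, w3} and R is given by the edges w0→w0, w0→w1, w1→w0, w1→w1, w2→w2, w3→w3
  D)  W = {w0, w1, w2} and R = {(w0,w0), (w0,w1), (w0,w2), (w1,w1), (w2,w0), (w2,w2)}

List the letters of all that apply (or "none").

D

The schema MMr ⊃ Mr is the dual of axiom 4; it is valid on a frame iff R is transitive.
(A) R is transitive (R is closed under composition), so the schema is valid here.
(B) R is transitive (R is closed under composition), so the schema is valid here.
(C) R is transitive (R is closed under composition), so the schema is valid here.
(D) R is not transitive (w2 R w0 and w0 R w1 but not w2 R w1), so the schema fails here.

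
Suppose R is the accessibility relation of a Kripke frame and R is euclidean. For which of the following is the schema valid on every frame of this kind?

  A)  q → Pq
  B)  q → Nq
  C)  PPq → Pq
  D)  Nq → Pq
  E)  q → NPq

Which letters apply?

none

(A) the dual of axiom T: valid iff R is reflexive. Such an R need not be reflexive — not valid.
(B) q → Nq (equivalent to ◇p→p) corresponds to R being a subset of the identity. Such an R need not be a subset of the identity, so not valid.
(C) PPq → Pq (the dual of axiom 4) characterises the transitive frames. Such an R need not be transitive — not valid.
(D) Nq → Pq is axiom D; it is valid on a frame exactly when R is serial. Such an R need not be serial, so not valid.
(E) q → NPq is axiom B; it is valid on a frame exactly when R is symmetric. Such an R need not be symmetric, so not valid.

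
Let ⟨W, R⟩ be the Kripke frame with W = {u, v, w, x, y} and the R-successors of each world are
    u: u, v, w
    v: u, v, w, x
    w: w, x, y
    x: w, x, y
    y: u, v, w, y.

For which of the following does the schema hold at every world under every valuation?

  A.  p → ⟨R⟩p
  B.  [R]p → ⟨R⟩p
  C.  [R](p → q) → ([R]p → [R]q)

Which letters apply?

A, B, C

R is reflexive: each world relates to itself.
R is serial: every world has an R-successor.
(A) p → ⟨R⟩p (the dual of axiom T) characterises the reflexive frames. R is reflexive — valid.
(B) axiom D: valid iff R is serial. R is serial — valid.
(C) this is just K, valid on every normal frame.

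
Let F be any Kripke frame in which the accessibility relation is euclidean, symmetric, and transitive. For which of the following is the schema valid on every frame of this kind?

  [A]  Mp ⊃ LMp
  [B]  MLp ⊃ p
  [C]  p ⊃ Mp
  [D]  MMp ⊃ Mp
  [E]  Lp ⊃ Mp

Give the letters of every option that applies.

(A) Mp ⊃ LMp (axiom 5) characterises the euclidean frames. Every such R is euclidean — valid.
(B) MLp ⊃ p is the dual of axiom B, which corresponds to symmetry. Every such R is symmetric — valid.
(C) p ⊃ Mp (the dual of axiom T) characterises the reflexive frames. Such an R need not be reflexive — not valid.
(D) MMp ⊃ Mp is the dual of axiom 4; it is valid on a frame exactly when R is transitive. Every such R is transitive, so valid.
(E) Lp ⊃ Mp is axiom D, which corresponds to seriality. Such an R need not be serial — not valid.

A, B, D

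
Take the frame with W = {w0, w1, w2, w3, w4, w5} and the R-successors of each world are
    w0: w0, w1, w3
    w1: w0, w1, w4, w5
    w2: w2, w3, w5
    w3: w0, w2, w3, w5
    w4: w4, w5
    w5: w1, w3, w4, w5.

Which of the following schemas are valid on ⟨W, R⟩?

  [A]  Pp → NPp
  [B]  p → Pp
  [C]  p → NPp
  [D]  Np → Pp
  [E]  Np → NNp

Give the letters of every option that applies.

B, D

R is reflexive: each world relates to itself.
R is not symmetric: w1 R w4 but not w4 R w1.
R is not transitive: w0 R w1 and w1 R w4 but not w0 R w4.
R is not euclidean: w0 R w1 and w0 R w3 but not w1 R w3.
R is serial: every world has an R-successor.
(A) axiom 5: valid iff R is euclidean. R is not euclidean — not valid.
(B) p → Pp (the dual of axiom T) characterises the reflexive frames. R is reflexive — valid.
(C) axiom B: valid iff R is symmetric. R is not symmetric — not valid.
(D) axiom D: valid iff R is serial. R is serial — valid.
(E) Np → NNp (axiom 4) characterises the transitive frames. R is not transitive — not valid.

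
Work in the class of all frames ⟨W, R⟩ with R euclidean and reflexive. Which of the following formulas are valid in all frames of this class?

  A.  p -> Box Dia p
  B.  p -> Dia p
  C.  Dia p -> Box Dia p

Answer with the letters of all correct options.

A reflexive euclidean relation is also symmetric (from wRw and wRv the euclidean condition gives vRw) and hence transitive; it is an equivalence relation.
(A) p -> Box Dia p (axiom B) characterises the symmetric frames. Every such R is symmetric — valid.
(B) the dual of axiom T: valid iff R is reflexive. Every such R is reflexive — valid.
(C) Dia p -> Box Dia p is axiom 5; it is valid on a frame exactly when R is euclidean. Every such R is euclidean, so valid.

A, B, C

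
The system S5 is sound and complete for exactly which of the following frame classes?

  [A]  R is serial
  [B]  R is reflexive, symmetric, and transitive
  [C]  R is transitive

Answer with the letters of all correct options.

(A) this class determines D, not S5.
(B) S5 is sound and complete for exactly this class.
(C) this class determines K4, not S5.

B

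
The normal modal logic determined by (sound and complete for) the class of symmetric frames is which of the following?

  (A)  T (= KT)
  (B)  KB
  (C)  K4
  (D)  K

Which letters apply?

(A) T (= KT) is determined by the class of reflexive frames.
(B) KB is determined by exactly this class.
(C) K4 is determined by the class of transitive frames.
(D) K is determined by the class of arbitrary frames.

B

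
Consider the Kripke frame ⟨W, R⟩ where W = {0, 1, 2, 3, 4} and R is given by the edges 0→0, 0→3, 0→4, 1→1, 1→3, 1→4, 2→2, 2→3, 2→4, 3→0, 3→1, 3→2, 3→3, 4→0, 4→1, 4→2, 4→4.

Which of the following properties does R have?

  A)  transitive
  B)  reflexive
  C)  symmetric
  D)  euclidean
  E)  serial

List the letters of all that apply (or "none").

B, C, E

(A) not transitive: 0 R 3 and 3 R 1 but not 0 R 1.
(B) reflexive: each world relates to itself.
(C) symmetric: every R-edge is matched by its reverse.
(D) not euclidean: 0 R 3 and 0 R 4 but not 3 R 4.
(E) serial: every world has an R-successor.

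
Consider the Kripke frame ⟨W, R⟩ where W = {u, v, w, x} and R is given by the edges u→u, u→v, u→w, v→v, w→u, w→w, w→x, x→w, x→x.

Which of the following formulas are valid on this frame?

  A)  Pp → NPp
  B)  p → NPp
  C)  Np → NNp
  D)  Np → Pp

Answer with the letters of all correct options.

R is not symmetric: u R v but not v R u.
R is not transitive: u R w and w R x but not u R x.
R is not euclidean: u R v and u R u but not v R u.
R is serial: every world has an R-successor.
(A) axiom 5: valid iff R is euclidean. R is not euclidean — not valid.
(B) p → NPp is axiom B, which corresponds to symmetry. R is not symmetric — not valid.
(C) Np → NNp is axiom 4, which corresponds to transitivity. R is not transitive — not valid.
(D) Np → Pp (axiom D) characterises the serial frames. R is serial — valid.

D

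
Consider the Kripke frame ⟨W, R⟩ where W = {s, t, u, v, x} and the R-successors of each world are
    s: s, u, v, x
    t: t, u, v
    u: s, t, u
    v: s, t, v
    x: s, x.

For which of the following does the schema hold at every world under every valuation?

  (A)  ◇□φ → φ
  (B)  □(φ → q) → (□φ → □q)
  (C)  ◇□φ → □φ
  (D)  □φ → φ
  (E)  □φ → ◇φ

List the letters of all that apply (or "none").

R is reflexive: each world relates to itself.
R is symmetric: every R-edge is matched by its reverse.
R is not euclidean: s R u and s R v but not u R v.
R is serial: every world has an R-successor.
(A) ◇□φ → φ is the dual of axiom B; it is valid on a frame exactly when R is symmetric. R is symmetric, so valid.
(B) □(φ → q) → (□φ → □q) is axiom K, valid on every Kripke frame — valid.
(C) ◇□φ → □φ (the dual of axiom 5) characterises the euclidean frames. R is not euclidean — not valid.
(D) axiom T: valid iff R is reflexive. R is reflexive — valid.
(E) □φ → ◇φ (axiom D) characterises the serial frames. R is serial — valid.

A, B, D, E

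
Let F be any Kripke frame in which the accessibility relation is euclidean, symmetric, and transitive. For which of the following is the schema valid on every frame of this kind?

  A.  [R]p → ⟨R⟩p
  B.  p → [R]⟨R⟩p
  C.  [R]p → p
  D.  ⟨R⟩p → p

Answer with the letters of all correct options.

(A) [R]p → ⟨R⟩p (axiom D) characterises the serial frames. Such an R need not be serial — not valid.
(B) p → [R]⟨R⟩p is axiom B, which corresponds to symmetry. Every such R is symmetric — valid.
(C) [R]p → p is axiom T; it is valid on a frame exactly when R is reflexive. Such an R need not be reflexive, so not valid.
(D) ⟨R⟩p → p is valid only on frames where every R-edge is a self-loop. Such an R need not be a subset of the identity — not valid.

B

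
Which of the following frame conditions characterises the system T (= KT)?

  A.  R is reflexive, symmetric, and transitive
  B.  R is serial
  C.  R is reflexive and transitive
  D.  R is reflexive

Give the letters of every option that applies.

(A) this class determines S5, not T (= KT).
(B) this class determines D, not T (= KT).
(C) this class determines S4, not T (= KT).
(D) T (= KT) is sound and complete for exactly this class.

D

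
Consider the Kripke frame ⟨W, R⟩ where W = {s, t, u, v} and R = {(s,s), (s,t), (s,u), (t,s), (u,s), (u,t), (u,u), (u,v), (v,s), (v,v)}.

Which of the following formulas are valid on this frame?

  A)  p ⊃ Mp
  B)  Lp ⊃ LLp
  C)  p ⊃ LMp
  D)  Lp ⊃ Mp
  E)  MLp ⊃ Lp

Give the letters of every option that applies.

D

R is not reflexive: not t R t.
R is not symmetric: u R t but not t R u.
R is not transitive: s R u and u R v but not s R v.
R is not euclidean: s R t and s R u but not t R u.
R is serial: every world has an R-successor.
(A) p ⊃ Mp (the dual of axiom T) characterises the reflexive frames. R is not reflexive — not valid.
(B) Lp ⊃ LLp is axiom 4, which corresponds to transitivity. R is not transitive — not valid.
(C) axiom B: valid iff R is symmetric. R is not symmetric — not valid.
(D) Lp ⊃ Mp is axiom D; it is valid on a frame exactly when R is serial. R is serial, so valid.
(E) the dual of axiom 5: valid iff R is euclidean. R is not euclidean — not valid.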